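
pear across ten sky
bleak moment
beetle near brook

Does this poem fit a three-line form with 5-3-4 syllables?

Line 1: "pear across ten sky": 1+2+1+1 = 5 ✓
Line 2: "bleak moment": 1+2 = 3 ✓
Line 3: "beetle near brook": 2+1+1 = 4 ✓

Yes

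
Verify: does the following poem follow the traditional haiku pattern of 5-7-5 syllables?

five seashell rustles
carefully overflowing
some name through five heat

Yes

Line 1: five(1) + seashell(2) + rustles(2) = 5 ✓
Line 2: carefully(3) + overflowing(4) = 7 ✓
Line 3: some(1) + name(1) + through(1) + five(1) + heat(1) = 5 ✓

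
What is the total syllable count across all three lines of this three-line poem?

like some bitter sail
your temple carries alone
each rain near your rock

17

Line 1: like (1), some (1), bitter (2), sail (1) → 5
Line 2: your (1), temple (2), carries (2), alone (2) → 7
Line 3: each (1), rain (1), near (1), your (1), rock (1) → 5
Total: 5 + 7 + 5 = 17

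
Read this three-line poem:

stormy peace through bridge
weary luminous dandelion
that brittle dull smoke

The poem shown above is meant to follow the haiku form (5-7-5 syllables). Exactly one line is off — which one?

Line 2

Line 1: stormy (2), peace (1), through (1), bridge (1) → 5 ✓
Line 2: weary (2), luminous (3), dandelion (4) → 9 (expected 7)
Line 3: that (1), brittle (2), dull (1), smoke (1) → 5 ✓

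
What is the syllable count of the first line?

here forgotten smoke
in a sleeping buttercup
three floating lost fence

The first line: here (1), forgotten (3), smoke (1) → 5

5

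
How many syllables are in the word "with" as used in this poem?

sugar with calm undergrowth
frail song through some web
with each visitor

"with" has 1 syllable.

1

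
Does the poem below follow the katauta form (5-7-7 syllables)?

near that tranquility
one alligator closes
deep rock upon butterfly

No

Line 1: near(1) + that(1) + tranquility(4) = 6 (expected 5)
Line 2: one(1) + alligator(4) + closes(2) = 7 ✓
Line 3: deep(1) + rock(1) + upon(2) + butterfly(3) = 7 ✓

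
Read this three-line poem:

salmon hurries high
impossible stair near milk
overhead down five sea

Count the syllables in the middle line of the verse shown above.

7

The middle line: "impossible stair near milk": 4+1+1+1 = 7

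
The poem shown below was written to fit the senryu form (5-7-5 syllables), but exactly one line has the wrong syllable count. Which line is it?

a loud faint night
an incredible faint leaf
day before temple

Line 1: "a loud faint night": 1+1+1+1 = 4 (expected 5)
Line 2: "an incredible faint leaf": 1+4+1+1 = 7 ✓
Line 3: "day before temple": 1+2+2 = 5 ✓

The first line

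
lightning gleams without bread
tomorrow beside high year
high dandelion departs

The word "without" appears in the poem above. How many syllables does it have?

"without" has 2 syllables.

2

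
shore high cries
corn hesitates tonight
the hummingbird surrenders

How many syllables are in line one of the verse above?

3

Line one: shore(1) + high(1) + cries(1) = 3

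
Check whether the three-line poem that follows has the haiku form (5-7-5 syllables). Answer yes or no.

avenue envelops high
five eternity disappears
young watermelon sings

No

Line 1: avenue (3), envelops (3), high (1) → 7 (expected 5)
Line 2: five (1), eternity (4), disappears (3) → 8 (expected 7)
Line 3: young (1), watermelon (4), sings (1) → 6 (expected 5)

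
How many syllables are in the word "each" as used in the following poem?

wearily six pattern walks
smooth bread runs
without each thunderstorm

1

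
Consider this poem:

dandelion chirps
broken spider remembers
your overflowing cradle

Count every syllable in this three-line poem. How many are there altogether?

19

Line 1: "dandelion chirps": 4+1 = 5
Line 2: "broken spider remembers": 2+2+3 = 7
Line 3: "your overflowing cradle": 1+4+2 = 7
Total: 5 + 7 + 7 = 19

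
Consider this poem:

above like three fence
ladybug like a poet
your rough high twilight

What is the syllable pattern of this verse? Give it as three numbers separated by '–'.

5–7–5

Line 1: "above like three fence": 2+1+1+1 = 5
Line 2: "ladybug like a poet": 3+1+1+2 = 7
Line 3: "your rough high twilight": 1+1+1+2 = 5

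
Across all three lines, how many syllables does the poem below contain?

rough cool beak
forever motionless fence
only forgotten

15

Line 1: rough(1) + cool(1) + beak(1) = 3
Line 2: forever(3) + motionless(3) + fence(1) = 7
Line 3: only(2) + forgotten(3) = 5
Total: 3 + 7 + 5 = 15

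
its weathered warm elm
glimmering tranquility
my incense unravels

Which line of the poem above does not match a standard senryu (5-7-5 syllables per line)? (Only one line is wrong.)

Line 3

Line 1: its(1) + weathered(2) + warm(1) + elm(1) = 5 ✓
Line 2: glimmering(3) + tranquility(4) = 7 ✓
Line 3: my(1) + incense(2) + unravels(3) = 6 (expected 5)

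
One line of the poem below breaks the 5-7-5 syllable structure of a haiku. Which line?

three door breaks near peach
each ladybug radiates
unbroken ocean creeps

The third line

Line 1: "three door breaks near peach": 1+1+1+1+1 = 5 ✓
Line 2: "each ladybug radiates": 1+3+3 = 7 ✓
Line 3: "unbroken ocean creeps": 3+2+1 = 6 (expected 5)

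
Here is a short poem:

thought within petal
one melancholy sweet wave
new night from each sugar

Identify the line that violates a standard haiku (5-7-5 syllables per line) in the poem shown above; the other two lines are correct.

Line 1: thought (1), within (2), petal (2) → 5 ✓
Line 2: one (1), melancholy (4), sweet (1), wave (1) → 7 ✓
Line 3: new (1), night (1), from (1), each (1), sugar (2) → 6 (expected 5)

The third line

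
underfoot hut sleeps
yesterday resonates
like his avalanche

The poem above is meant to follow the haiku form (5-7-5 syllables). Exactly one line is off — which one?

Line 2

Line 1: "underfoot hut sleeps": 3+1+1 = 5 ✓
Line 2: "yesterday resonates": 3+3 = 6 (expected 7)
Line 3: "like his avalanche": 1+1+3 = 5 ✓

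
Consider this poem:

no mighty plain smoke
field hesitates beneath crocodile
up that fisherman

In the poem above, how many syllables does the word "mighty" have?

2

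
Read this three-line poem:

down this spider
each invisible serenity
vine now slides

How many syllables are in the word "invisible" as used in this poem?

4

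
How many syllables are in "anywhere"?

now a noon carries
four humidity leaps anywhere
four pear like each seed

3

"anywhere" has 3 syllables.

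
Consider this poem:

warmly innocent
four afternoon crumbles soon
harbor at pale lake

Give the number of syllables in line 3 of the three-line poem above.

5

Line 3: "harbor at pale lake": 2+1+1+1 = 5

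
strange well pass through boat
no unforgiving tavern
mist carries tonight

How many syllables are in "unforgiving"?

4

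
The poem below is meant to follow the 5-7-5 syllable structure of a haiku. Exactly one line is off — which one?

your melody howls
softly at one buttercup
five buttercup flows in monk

Line 1: "your melody howls": 1+3+1 = 5 ✓
Line 2: "softly at one buttercup": 2+1+1+3 = 7 ✓
Line 3: "five buttercup flows in monk": 1+3+1+1+1 = 7 (expected 5)

The third line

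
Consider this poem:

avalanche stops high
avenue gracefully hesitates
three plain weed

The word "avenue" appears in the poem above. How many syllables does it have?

"avenue" has 3 syllables.

3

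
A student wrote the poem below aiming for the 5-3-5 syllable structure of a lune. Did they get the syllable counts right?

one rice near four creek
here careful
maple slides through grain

Yes

Line 1: "one rice near four creek": 1+1+1+1+1 = 5 ✓
Line 2: "here careful": 1+2 = 3 ✓
Line 3: "maple slides through grain": 2+1+1+1 = 5 ✓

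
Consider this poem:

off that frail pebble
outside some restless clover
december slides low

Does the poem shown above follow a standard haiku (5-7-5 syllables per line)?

Yes

Line 1: "off that frail pebble": 1+1+1+2 = 5 ✓
Line 2: "outside some restless clover": 2+1+2+2 = 7 ✓
Line 3: "december slides low": 3+1+1 = 5 ✓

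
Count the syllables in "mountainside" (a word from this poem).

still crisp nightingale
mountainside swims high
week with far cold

3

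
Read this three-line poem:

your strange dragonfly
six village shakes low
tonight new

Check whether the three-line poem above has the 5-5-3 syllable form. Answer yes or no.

Yes

Line 1: "your strange dragonfly": 1+1+3 = 5 ✓
Line 2: "six village shakes low": 1+2+1+1 = 5 ✓
Line 3: "tonight new": 2+1 = 3 ✓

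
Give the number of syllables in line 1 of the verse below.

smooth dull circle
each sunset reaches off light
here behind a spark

4

Line 1: "smooth dull circle": 1+1+2 = 4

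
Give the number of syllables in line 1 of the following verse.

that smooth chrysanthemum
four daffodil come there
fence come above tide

Line 1: "that smooth chrysanthemum": 1+1+4 = 6

6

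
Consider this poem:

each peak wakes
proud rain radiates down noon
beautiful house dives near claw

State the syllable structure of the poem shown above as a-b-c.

3-7-7

Line 1: "each peak wakes": 1+1+1 = 3
Line 2: "proud rain radiates down noon": 1+1+3+1+1 = 7
Line 3: "beautiful house dives near claw": 3+1+1+1+1 = 7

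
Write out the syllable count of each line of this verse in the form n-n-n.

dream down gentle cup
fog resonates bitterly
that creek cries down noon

5-7-5

Line 1: dream(1) + down(1) + gentle(2) + cup(1) = 5
Line 2: fog(1) + resonates(3) + bitterly(3) = 7
Line 3: that(1) + creek(1) + cries(1) + down(1) + noon(1) = 5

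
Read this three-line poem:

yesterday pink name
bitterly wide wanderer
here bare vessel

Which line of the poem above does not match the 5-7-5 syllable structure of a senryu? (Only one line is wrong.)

The third line

Line 1: yesterday(3) + pink(1) + name(1) = 5 ✓
Line 2: bitterly(3) + wide(1) + wanderer(3) = 7 ✓
Line 3: here(1) + bare(1) + vessel(2) = 4 (expected 5)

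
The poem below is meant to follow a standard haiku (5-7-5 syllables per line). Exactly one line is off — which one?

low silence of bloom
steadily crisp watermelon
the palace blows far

Line 2

Line 1: low(1) + silence(2) + of(1) + bloom(1) = 5 ✓
Line 2: steadily(3) + crisp(1) + watermelon(4) = 8 (expected 7)
Line 3: the(1) + palace(2) + blows(1) + far(1) = 5 ✓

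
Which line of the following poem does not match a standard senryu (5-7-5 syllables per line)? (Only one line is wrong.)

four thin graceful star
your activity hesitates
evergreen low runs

Line 1: four (1), thin (1), graceful (2), star (1) → 5 ✓
Line 2: your (1), activity (4), hesitates (3) → 8 (expected 7)
Line 3: evergreen (3), low (1), runs (1) → 5 ✓

The second line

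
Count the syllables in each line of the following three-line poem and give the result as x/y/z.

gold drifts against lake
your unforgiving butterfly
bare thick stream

Line 1: "gold drifts against lake": 1+1+2+1 = 5
Line 2: "your unforgiving butterfly": 1+4+3 = 8
Line 3: "bare thick stream": 1+1+1 = 3

5/8/3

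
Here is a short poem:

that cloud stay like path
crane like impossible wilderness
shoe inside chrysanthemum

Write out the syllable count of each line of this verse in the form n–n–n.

5–9–7

Line 1: that (1), cloud (1), stay (1), like (1), path (1) → 5
Line 2: crane (1), like (1), impossible (4), wilderness (3) → 9
Line 3: shoe (1), inside (2), chrysanthemum (4) → 7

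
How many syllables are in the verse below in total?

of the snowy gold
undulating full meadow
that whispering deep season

19

Line 1: of(1) + the(1) + snowy(2) + gold(1) = 5
Line 2: undulating(4) + full(1) + meadow(2) = 7
Line 3: that(1) + whispering(3) + deep(1) + season(2) = 7
Total: 5 + 7 + 7 = 19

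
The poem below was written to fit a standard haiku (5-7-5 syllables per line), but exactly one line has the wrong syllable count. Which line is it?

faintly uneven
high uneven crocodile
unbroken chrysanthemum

Line 1: "faintly uneven": 2+3 = 5 ✓
Line 2: "high uneven crocodile": 1+3+3 = 7 ✓
Line 3: "unbroken chrysanthemum": 3+4 = 7 (expected 5)

Line 3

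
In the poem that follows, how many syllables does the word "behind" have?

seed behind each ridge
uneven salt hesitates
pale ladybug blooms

2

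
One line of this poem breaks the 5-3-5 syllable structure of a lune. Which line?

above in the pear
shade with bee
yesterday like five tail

Line 1: above (2), in (1), the (1), pear (1) → 5 ✓
Line 2: shade (1), with (1), bee (1) → 3 ✓
Line 3: yesterday (3), like (1), five (1), tail (1) → 6 (expected 5)

The third line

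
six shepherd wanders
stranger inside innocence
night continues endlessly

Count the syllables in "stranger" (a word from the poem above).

2

"stranger" has 2 syllables.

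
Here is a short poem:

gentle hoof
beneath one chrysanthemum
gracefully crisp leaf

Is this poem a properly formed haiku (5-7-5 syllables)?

Line 1: "gentle hoof": 2+1 = 3 (expected 5)
Line 2: "beneath one chrysanthemum": 2+1+4 = 7 ✓
Line 3: "gracefully crisp leaf": 3+1+1 = 5 ✓

No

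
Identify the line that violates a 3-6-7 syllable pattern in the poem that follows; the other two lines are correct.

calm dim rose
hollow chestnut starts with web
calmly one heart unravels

The second line

Line 1: calm (1), dim (1), rose (1) → 3 ✓
Line 2: hollow (2), chestnut (2), starts (1), with (1), web (1) → 7 (expected 6)
Line 3: calmly (2), one (1), heart (1), unravels (3) → 7 ✓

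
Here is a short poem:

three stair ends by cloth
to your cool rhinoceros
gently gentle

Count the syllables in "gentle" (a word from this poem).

"gentle" has 2 syllables.

2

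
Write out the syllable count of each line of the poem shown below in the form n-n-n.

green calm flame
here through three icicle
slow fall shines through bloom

Line 1: green (1), calm (1), flame (1) → 3
Line 2: here (1), through (1), three (1), icicle (3) → 6
Line 3: slow (1), fall (1), shines (1), through (1), bloom (1) → 5

3-6-5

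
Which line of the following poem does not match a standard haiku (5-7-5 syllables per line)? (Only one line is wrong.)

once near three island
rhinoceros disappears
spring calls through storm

Line 1: once(1) + near(1) + three(1) + island(2) = 5 ✓
Line 2: rhinoceros(4) + disappears(3) = 7 ✓
Line 3: spring(1) + calls(1) + through(1) + storm(1) = 4 (expected 5)

The third line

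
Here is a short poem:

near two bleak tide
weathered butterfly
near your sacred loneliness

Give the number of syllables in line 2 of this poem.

Line 2: weathered(2) + butterfly(3) = 5

5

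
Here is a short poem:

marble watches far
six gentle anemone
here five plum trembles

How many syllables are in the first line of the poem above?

The first line: "marble watches far": 2+2+1 = 5

5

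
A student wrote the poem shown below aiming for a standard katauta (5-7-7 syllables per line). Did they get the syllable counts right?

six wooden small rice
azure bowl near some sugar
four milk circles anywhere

Line 1: six (1), wooden (2), small (1), rice (1) → 5 ✓
Line 2: azure (2), bowl (1), near (1), some (1), sugar (2) → 7 ✓
Line 3: four (1), milk (1), circles (2), anywhere (3) → 7 ✓

Yes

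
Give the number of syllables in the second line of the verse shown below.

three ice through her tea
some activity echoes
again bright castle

7

The second line: some(1) + activity(4) + echoes(2) = 7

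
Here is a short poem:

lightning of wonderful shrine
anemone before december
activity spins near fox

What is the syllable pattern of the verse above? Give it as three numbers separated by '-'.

7-9-7

Line 1: lightning (2), of (1), wonderful (3), shrine (1) → 7
Line 2: anemone (4), before (2), december (3) → 9
Line 3: activity (4), spins (1), near (1), fox (1) → 7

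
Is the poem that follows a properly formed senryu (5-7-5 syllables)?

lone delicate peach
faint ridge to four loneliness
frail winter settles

Line 1: lone (1), delicate (3), peach (1) → 5 ✓
Line 2: faint (1), ridge (1), to (1), four (1), loneliness (3) → 7 ✓
Line 3: frail (1), winter (2), settles (2) → 5 ✓

Yes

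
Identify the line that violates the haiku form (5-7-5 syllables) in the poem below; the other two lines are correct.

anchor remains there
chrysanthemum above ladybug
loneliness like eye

Line 1: anchor(2) + remains(2) + there(1) = 5 ✓
Line 2: chrysanthemum(4) + above(2) + ladybug(3) = 9 (expected 7)
Line 3: loneliness(3) + like(1) + eye(1) = 5 ✓

The second line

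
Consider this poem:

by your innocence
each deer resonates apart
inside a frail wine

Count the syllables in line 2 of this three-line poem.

Line 2: each(1) + deer(1) + resonates(3) + apart(2) = 7

7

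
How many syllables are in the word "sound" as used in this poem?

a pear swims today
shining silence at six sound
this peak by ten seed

1

"sound" has 1 syllable.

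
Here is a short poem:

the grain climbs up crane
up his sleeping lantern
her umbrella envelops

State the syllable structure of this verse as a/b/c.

5/6/7

Line 1: the (1), grain (1), climbs (1), up (1), crane (1) → 5
Line 2: up (1), his (1), sleeping (2), lantern (2) → 6
Line 3: her (1), umbrella (3), envelops (3) → 7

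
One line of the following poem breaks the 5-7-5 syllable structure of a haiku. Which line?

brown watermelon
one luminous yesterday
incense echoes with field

Line 3

Line 1: "brown watermelon": 1+4 = 5 ✓
Line 2: "one luminous yesterday": 1+3+3 = 7 ✓
Line 3: "incense echoes with field": 2+2+1+1 = 6 (expected 5)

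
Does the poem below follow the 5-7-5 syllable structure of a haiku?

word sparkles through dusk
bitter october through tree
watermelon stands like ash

Line 1: word (1), sparkles (2), through (1), dusk (1) → 5 ✓
Line 2: bitter (2), october (3), through (1), tree (1) → 7 ✓
Line 3: watermelon (4), stands (1), like (1), ash (1) → 7 (expected 5)

No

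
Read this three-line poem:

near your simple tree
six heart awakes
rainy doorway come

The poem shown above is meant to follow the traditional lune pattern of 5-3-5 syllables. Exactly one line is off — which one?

The second line

Line 1: "near your simple tree": 1+1+2+1 = 5 ✓
Line 2: "six heart awakes": 1+1+2 = 4 (expected 3)
Line 3: "rainy doorway come": 2+2+1 = 5 ✓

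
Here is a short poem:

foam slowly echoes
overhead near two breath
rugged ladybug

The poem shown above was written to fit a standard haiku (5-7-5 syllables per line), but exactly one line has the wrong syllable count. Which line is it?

The second line

Line 1: foam (1), slowly (2), echoes (2) → 5 ✓
Line 2: overhead (3), near (1), two (1), breath (1) → 6 (expected 7)
Line 3: rugged (2), ladybug (3) → 5 ✓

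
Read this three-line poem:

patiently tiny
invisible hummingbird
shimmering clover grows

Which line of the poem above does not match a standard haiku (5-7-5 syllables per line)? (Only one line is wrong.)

Line 1: patiently(3) + tiny(2) = 5 ✓
Line 2: invisible(4) + hummingbird(3) = 7 ✓
Line 3: shimmering(3) + clover(2) + grows(1) = 6 (expected 5)

Line 3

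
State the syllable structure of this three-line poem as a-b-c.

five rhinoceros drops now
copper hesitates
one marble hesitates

7-5-6

Line 1: five (1), rhinoceros (4), drops (1), now (1) → 7
Line 2: copper (2), hesitates (3) → 5
Line 3: one (1), marble (2), hesitates (3) → 6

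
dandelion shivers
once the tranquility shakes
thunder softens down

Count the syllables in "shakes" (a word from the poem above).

1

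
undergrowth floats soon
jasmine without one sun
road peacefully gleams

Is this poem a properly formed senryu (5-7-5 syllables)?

Line 1: undergrowth (3), floats (1), soon (1) → 5 ✓
Line 2: jasmine (2), without (2), one (1), sun (1) → 6 (expected 7)
Line 3: road (1), peacefully (3), gleams (1) → 5 ✓

No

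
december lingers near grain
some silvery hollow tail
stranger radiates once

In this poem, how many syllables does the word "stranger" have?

"stranger" has 2 syllables.

2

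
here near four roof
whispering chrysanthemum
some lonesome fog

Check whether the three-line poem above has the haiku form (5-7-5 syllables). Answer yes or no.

Line 1: here (1), near (1), four (1), roof (1) → 4 (expected 5)
Line 2: whispering (3), chrysanthemum (4) → 7 ✓
Line 3: some (1), lonesome (2), fog (1) → 4 (expected 5)

No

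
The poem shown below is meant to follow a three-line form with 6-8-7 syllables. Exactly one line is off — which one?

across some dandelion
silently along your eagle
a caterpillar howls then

The first line

Line 1: across(2) + some(1) + dandelion(4) = 7 (expected 6)
Line 2: silently(3) + along(2) + your(1) + eagle(2) = 8 ✓
Line 3: a(1) + caterpillar(4) + howls(1) + then(1) = 7 ✓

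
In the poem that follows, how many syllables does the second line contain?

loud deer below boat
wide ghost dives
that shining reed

The second line: "wide ghost dives": 1+1+1 = 3

3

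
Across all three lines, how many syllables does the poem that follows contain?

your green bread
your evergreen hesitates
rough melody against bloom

17

Line 1: "your green bread": 1+1+1 = 3
Line 2: "your evergreen hesitates": 1+3+3 = 7
Line 3: "rough melody against bloom": 1+3+2+1 = 7
Total: 3 + 7 + 7 = 17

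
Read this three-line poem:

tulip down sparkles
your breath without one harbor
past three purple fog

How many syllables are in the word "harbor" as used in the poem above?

2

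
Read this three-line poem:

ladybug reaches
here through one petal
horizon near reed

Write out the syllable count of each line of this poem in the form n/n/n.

Line 1: ladybug(3) + reaches(2) = 5
Line 2: here(1) + through(1) + one(1) + petal(2) = 5
Line 3: horizon(3) + near(1) + reed(1) = 5

5/5/5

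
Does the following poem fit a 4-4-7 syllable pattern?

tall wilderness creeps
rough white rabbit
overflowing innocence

Line 1: "tall wilderness creeps": 1+3+1 = 5 (expected 4)
Line 2: "rough white rabbit": 1+1+2 = 4 ✓
Line 3: "overflowing innocence": 4+3 = 7 ✓

No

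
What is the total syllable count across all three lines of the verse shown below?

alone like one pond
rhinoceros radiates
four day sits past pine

Line 1: alone(2) + like(1) + one(1) + pond(1) = 5
Line 2: rhinoceros(4) + radiates(3) = 7
Line 3: four(1) + day(1) + sits(1) + past(1) + pine(1) = 5
Total: 5 + 7 + 5 = 17

17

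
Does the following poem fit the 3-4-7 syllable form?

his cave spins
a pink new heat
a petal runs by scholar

Yes

Line 1: his (1), cave (1), spins (1) → 3 ✓
Line 2: a (1), pink (1), new (1), heat (1) → 4 ✓
Line 3: a (1), petal (2), runs (1), by (1), scholar (2) → 7 ✓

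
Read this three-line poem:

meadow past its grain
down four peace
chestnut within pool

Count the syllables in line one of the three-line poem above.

5

Line one: "meadow past its grain": 2+1+1+1 = 5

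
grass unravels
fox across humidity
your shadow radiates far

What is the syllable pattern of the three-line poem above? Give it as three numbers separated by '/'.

Line 1: grass(1) + unravels(3) = 4
Line 2: fox(1) + across(2) + humidity(4) = 7
Line 3: your(1) + shadow(2) + radiates(3) + far(1) = 7

4/7/7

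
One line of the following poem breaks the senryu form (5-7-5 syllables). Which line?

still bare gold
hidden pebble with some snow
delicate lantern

Line 1: still(1) + bare(1) + gold(1) = 3 (expected 5)
Line 2: hidden(2) + pebble(2) + with(1) + some(1) + snow(1) = 7 ✓
Line 3: delicate(3) + lantern(2) = 5 ✓

The first line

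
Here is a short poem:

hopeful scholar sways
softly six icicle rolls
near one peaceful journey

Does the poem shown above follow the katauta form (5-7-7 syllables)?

Line 1: hopeful (2), scholar (2), sways (1) → 5 ✓
Line 2: softly (2), six (1), icicle (3), rolls (1) → 7 ✓
Line 3: near (1), one (1), peaceful (2), journey (2) → 6 (expected 7)

No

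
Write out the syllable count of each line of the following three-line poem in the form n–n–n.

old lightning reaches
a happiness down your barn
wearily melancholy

Line 1: old(1) + lightning(2) + reaches(2) = 5
Line 2: a(1) + happiness(3) + down(1) + your(1) + barn(1) = 7
Line 3: wearily(3) + melancholy(4) = 7

5–7–7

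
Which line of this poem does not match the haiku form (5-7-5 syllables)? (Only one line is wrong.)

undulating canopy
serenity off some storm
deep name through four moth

The first line

Line 1: "undulating canopy": 4+3 = 7 (expected 5)
Line 2: "serenity off some storm": 4+1+1+1 = 7 ✓
Line 3: "deep name through four moth": 1+1+1+1+1 = 5 ✓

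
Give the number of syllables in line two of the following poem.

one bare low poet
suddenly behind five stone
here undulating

7

Line two: suddenly(3) + behind(2) + five(1) + stone(1) = 7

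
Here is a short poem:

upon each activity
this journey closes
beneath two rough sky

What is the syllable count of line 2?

5

Line 2: this (1), journey (2), closes (2) → 5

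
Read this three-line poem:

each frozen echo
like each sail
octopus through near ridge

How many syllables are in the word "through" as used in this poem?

1

"through" has 1 syllable.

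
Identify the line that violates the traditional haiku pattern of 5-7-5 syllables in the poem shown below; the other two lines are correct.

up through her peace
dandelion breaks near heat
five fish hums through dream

Line 1: up(1) + through(1) + her(1) + peace(1) = 4 (expected 5)
Line 2: dandelion(4) + breaks(1) + near(1) + heat(1) = 7 ✓
Line 3: five(1) + fish(1) + hums(1) + through(1) + dream(1) = 5 ✓

The first line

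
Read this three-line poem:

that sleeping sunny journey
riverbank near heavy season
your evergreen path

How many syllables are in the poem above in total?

Line 1: "that sleeping sunny journey": 1+2+2+2 = 7
Line 2: "riverbank near heavy season": 3+1+2+2 = 8
Line 3: "your evergreen path": 1+3+1 = 5
Total: 7 + 8 + 5 = 20

20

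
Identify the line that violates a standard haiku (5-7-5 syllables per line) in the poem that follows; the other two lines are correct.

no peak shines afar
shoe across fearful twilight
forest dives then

Line 3

Line 1: "no peak shines afar": 1+1+1+2 = 5 ✓
Line 2: "shoe across fearful twilight": 1+2+2+2 = 7 ✓
Line 3: "forest dives then": 2+1+1 = 4 (expected 5)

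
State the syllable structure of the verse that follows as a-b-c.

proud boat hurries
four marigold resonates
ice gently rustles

Line 1: "proud boat hurries": 1+1+2 = 4
Line 2: "four marigold resonates": 1+3+3 = 7
Line 3: "ice gently rustles": 1+2+2 = 5

4-7-5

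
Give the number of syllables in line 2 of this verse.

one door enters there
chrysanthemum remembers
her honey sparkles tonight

Line 2: chrysanthemum(4) + remembers(3) = 7

7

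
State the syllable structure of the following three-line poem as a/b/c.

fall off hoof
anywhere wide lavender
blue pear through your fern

3/7/5

Line 1: "fall off hoof": 1+1+1 = 3
Line 2: "anywhere wide lavender": 3+1+3 = 7
Line 3: "blue pear through your fern": 1+1+1+1+1 = 5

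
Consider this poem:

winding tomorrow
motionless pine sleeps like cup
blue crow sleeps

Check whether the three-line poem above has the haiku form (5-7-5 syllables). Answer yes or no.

Line 1: winding (2), tomorrow (3) → 5 ✓
Line 2: motionless (3), pine (1), sleeps (1), like (1), cup (1) → 7 ✓
Line 3: blue (1), crow (1), sleeps (1) → 3 (expected 5)

No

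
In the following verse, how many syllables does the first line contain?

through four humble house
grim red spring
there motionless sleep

The first line: through (1), four (1), humble (2), house (1) → 5

5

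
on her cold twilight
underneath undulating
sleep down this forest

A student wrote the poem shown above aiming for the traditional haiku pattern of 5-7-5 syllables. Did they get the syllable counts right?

Yes

Line 1: "on her cold twilight": 1+1+1+2 = 5 ✓
Line 2: "underneath undulating": 3+4 = 7 ✓
Line 3: "sleep down this forest": 1+1+1+2 = 5 ✓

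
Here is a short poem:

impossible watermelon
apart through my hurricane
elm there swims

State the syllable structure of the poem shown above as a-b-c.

Line 1: impossible (4), watermelon (4) → 8
Line 2: apart (2), through (1), my (1), hurricane (3) → 7
Line 3: elm (1), there (1), swims (1) → 3

8-7-3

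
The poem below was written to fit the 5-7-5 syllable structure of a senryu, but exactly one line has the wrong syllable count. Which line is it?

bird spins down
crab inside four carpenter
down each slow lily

The first line

Line 1: bird(1) + spins(1) + down(1) = 3 (expected 5)
Line 2: crab(1) + inside(2) + four(1) + carpenter(3) = 7 ✓
Line 3: down(1) + each(1) + slow(1) + lily(2) = 5 ✓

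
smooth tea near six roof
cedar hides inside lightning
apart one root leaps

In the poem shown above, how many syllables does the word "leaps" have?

1

"leaps" has 1 syllable.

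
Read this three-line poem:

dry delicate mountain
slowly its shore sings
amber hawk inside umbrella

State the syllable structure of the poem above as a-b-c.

6-5-8

Line 1: dry(1) + delicate(3) + mountain(2) = 6
Line 2: slowly(2) + its(1) + shore(1) + sings(1) = 5
Line 3: amber(2) + hawk(1) + inside(2) + umbrella(3) = 8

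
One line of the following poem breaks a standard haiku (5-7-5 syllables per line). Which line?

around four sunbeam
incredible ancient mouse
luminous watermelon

The third line

Line 1: around (2), four (1), sunbeam (2) → 5 ✓
Line 2: incredible (4), ancient (2), mouse (1) → 7 ✓
Line 3: luminous (3), watermelon (4) → 7 (expected 5)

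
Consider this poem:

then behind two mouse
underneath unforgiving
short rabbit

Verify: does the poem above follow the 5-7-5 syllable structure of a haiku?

Line 1: "then behind two mouse": 1+2+1+1 = 5 ✓
Line 2: "underneath unforgiving": 3+4 = 7 ✓
Line 3: "short rabbit": 1+2 = 3 (expected 5)

No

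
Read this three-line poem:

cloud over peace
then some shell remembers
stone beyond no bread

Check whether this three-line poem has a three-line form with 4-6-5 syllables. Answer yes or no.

Yes

Line 1: cloud(1) + over(2) + peace(1) = 4 ✓
Line 2: then(1) + some(1) + shell(1) + remembers(3) = 6 ✓
Line 3: stone(1) + beyond(2) + no(1) + bread(1) = 5 ✓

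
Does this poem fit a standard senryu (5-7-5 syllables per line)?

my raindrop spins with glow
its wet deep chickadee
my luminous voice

No

Line 1: my (1), raindrop (2), spins (1), with (1), glow (1) → 6 (expected 5)
Line 2: its (1), wet (1), deep (1), chickadee (3) → 6 (expected 7)
Line 3: my (1), luminous (3), voice (1) → 5 ✓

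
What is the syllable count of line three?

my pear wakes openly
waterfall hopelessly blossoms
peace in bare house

4

Line three: "peace in bare house": 1+1+1+1 = 4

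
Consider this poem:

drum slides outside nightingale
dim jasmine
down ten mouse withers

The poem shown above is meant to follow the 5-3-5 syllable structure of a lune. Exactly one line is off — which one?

Line 1: "drum slides outside nightingale": 1+1+2+3 = 7 (expected 5)
Line 2: "dim jasmine": 1+2 = 3 ✓
Line 3: "down ten mouse withers": 1+1+1+2 = 5 ✓

The first line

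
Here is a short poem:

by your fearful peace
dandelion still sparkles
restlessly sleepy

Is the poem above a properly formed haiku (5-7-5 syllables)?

Line 1: "by your fearful peace": 1+1+2+1 = 5 ✓
Line 2: "dandelion still sparkles": 4+1+2 = 7 ✓
Line 3: "restlessly sleepy": 3+2 = 5 ✓

Yes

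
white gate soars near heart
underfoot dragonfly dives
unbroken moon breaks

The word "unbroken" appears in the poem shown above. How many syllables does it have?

3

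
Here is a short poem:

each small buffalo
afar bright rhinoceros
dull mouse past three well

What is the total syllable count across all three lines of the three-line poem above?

Line 1: each (1), small (1), buffalo (3) → 5
Line 2: afar (2), bright (1), rhinoceros (4) → 7
Line 3: dull (1), mouse (1), past (1), three (1), well (1) → 5
Total: 5 + 7 + 5 = 17

17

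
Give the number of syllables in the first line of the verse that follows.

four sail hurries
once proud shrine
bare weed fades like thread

4

The first line: four(1) + sail(1) + hurries(2) = 4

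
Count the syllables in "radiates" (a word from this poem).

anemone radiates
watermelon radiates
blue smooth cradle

"radiates" has 3 syllables.

3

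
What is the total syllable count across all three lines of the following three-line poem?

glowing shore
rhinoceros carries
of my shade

12

Line 1: glowing(2) + shore(1) = 3
Line 2: rhinoceros(4) + carries(2) = 6
Line 3: of(1) + my(1) + shade(1) = 3
Total: 3 + 6 + 3 = 12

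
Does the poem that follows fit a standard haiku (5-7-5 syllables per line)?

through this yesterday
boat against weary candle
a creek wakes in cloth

Yes

Line 1: "through this yesterday": 1+1+3 = 5 ✓
Line 2: "boat against weary candle": 1+2+2+2 = 7 ✓
Line 3: "a creek wakes in cloth": 1+1+1+1+1 = 5 ✓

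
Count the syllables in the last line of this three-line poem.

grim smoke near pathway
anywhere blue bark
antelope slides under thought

The last line: antelope(3) + slides(1) + under(2) + thought(1) = 7

7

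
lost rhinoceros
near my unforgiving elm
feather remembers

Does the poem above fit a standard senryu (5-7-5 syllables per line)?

Yes

Line 1: lost (1), rhinoceros (4) → 5 ✓
Line 2: near (1), my (1), unforgiving (4), elm (1) → 7 ✓
Line 3: feather (2), remembers (3) → 5 ✓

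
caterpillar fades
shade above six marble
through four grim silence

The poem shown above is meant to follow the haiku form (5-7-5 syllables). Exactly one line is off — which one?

Line 1: "caterpillar fades": 4+1 = 5 ✓
Line 2: "shade above six marble": 1+2+1+2 = 6 (expected 7)
Line 3: "through four grim silence": 1+1+1+2 = 5 ✓

Line 2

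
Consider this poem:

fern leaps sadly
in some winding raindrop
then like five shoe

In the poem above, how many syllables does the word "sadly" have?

"sadly" has 2 syllables.

2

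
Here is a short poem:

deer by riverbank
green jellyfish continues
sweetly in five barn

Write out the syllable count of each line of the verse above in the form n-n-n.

5-7-5

Line 1: deer(1) + by(1) + riverbank(3) = 5
Line 2: green(1) + jellyfish(3) + continues(3) = 7
Line 3: sweetly(2) + in(1) + five(1) + barn(1) = 5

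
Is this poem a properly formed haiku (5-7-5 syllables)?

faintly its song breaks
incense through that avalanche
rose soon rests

Line 1: faintly (2), its (1), song (1), breaks (1) → 5 ✓
Line 2: incense (2), through (1), that (1), avalanche (3) → 7 ✓
Line 3: rose (1), soon (1), rests (1) → 3 (expected 5)

No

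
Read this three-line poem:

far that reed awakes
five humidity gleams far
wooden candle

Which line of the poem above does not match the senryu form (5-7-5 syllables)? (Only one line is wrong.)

Line 1: far (1), that (1), reed (1), awakes (2) → 5 ✓
Line 2: five (1), humidity (4), gleams (1), far (1) → 7 ✓
Line 3: wooden (2), candle (2) → 4 (expected 5)

The third line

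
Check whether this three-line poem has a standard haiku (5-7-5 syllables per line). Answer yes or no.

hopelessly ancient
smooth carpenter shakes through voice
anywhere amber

Yes

Line 1: "hopelessly ancient": 3+2 = 5 ✓
Line 2: "smooth carpenter shakes through voice": 1+3+1+1+1 = 7 ✓
Line 3: "anywhere amber": 3+2 = 5 ✓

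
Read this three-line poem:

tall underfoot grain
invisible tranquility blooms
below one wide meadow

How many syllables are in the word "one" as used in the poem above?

1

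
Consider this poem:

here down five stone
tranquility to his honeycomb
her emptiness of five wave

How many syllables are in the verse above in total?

Line 1: "here down five stone": 1+1+1+1 = 4
Line 2: "tranquility to his honeycomb": 4+1+1+3 = 9
Line 3: "her emptiness of five wave": 1+3+1+1+1 = 7
Total: 4 + 9 + 7 = 20

20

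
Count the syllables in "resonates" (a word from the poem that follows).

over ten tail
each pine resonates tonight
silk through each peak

3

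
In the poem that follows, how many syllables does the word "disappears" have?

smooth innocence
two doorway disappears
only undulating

"disappears" has 3 syllables.

3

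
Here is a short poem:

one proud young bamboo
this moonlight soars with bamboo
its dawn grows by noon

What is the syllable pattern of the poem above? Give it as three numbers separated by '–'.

Line 1: one(1) + proud(1) + young(1) + bamboo(2) = 5
Line 2: this(1) + moonlight(2) + soars(1) + with(1) + bamboo(2) = 7
Line 3: its(1) + dawn(1) + grows(1) + by(1) + noon(1) = 5

5–7–5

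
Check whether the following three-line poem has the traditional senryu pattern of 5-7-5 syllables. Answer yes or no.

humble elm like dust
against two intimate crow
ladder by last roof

Yes

Line 1: "humble elm like dust": 2+1+1+1 = 5 ✓
Line 2: "against two intimate crow": 2+1+3+1 = 7 ✓
Line 3: "ladder by last roof": 2+1+1+1 = 5 ✓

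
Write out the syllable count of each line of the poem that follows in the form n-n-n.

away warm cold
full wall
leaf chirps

Line 1: away(2) + warm(1) + cold(1) = 4
Line 2: full(1) + wall(1) = 2
Line 3: leaf(1) + chirps(1) = 2

4-2-2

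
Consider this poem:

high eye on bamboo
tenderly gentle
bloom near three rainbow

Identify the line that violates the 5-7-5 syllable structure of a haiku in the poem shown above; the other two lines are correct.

The second line

Line 1: high (1), eye (1), on (1), bamboo (2) → 5 ✓
Line 2: tenderly (3), gentle (2) → 5 (expected 7)
Line 3: bloom (1), near (1), three (1), rainbow (2) → 5 ✓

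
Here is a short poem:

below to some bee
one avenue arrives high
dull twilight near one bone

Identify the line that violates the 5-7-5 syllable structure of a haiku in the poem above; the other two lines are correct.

Line 3

Line 1: below (2), to (1), some (1), bee (1) → 5 ✓
Line 2: one (1), avenue (3), arrives (2), high (1) → 7 ✓
Line 3: dull (1), twilight (2), near (1), one (1), bone (1) → 6 (expected 5)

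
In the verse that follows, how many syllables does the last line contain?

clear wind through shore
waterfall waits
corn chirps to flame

The last line: corn(1) + chirps(1) + to(1) + flame(1) = 4

4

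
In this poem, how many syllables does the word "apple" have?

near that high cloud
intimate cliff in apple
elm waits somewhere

2

"apple" has 2 syllables.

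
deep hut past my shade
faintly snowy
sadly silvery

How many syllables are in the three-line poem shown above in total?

14

Line 1: "deep hut past my shade": 1+1+1+1+1 = 5
Line 2: "faintly snowy": 2+2 = 4
Line 3: "sadly silvery": 2+3 = 5
Total: 5 + 4 + 5 = 14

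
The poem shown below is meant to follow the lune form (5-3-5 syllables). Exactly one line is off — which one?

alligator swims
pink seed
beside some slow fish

Line 1: "alligator swims": 4+1 = 5 ✓
Line 2: "pink seed": 1+1 = 2 (expected 3)
Line 3: "beside some slow fish": 2+1+1+1 = 5 ✓

The second line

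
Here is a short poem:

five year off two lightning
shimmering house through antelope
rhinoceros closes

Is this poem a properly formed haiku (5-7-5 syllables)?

No

Line 1: five(1) + year(1) + off(1) + two(1) + lightning(2) = 6 (expected 5)
Line 2: shimmering(3) + house(1) + through(1) + antelope(3) = 8 (expected 7)
Line 3: rhinoceros(4) + closes(2) = 6 (expected 5)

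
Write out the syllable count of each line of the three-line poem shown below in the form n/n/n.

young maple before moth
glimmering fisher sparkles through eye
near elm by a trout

Line 1: young (1), maple (2), before (2), moth (1) → 6
Line 2: glimmering (3), fisher (2), sparkles (2), through (1), eye (1) → 9
Line 3: near (1), elm (1), by (1), a (1), trout (1) → 5

6/9/5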